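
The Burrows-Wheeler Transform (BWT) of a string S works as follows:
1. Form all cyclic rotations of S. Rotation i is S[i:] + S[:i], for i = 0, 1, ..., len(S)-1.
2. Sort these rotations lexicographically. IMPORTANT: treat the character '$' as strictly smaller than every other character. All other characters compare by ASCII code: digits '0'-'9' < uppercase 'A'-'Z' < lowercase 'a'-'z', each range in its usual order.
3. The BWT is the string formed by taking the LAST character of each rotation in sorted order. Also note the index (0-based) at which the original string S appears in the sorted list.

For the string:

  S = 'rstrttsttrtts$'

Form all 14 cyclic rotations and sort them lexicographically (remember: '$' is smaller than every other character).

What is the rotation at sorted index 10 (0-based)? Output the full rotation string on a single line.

All 14 rotations (rotation i = S[i:]+S[:i]):
  rot[0] = rstrttsttrtts$
  rot[1] = strttsttrtts$r
  rot[2] = trttsttrtts$rs
  rot[3] = rttsttrtts$rst
  rot[4] = ttsttrtts$rstr
  rot[5] = tsttrtts$rstrt
  rot[6] = sttrtts$rstrtt
  rot[7] = ttrtts$rstrtts
  rot[8] = trtts$rstrttst
  rot[9] = rtts$rstrttstt
  rot[10] = tts$rstrttsttr
  rot[11] = ts$rstrttsttrt
  rot[12] = s$rstrttsttrtt
  rot[13] = $rstrttsttrtts
Sorted (with $ < everything):
  sorted[0] = $rstrttsttrtts
  sorted[1] = rstrttsttrtts$
  sorted[2] = rtts$rstrttstt
  sorted[3] = rttsttrtts$rst
  sorted[4] = s$rstrttsttrtt
  sorted[5] = strttsttrtts$r
  sorted[6] = sttrtts$rstrtt
  sorted[7] = trtts$rstrttst
  sorted[8] = trttsttrtts$rs
  sorted[9] = ts$rstrttsttrt
  sorted[10] = tsttrtts$rstrt
  sorted[11] = ttrtts$rstrtts
  sorted[12] = tts$rstrttsttr
  sorted[13] = ttsttrtts$rstr
sorted[10] = tsttrtts$rstrt

Answer: tsttrtts$rstrt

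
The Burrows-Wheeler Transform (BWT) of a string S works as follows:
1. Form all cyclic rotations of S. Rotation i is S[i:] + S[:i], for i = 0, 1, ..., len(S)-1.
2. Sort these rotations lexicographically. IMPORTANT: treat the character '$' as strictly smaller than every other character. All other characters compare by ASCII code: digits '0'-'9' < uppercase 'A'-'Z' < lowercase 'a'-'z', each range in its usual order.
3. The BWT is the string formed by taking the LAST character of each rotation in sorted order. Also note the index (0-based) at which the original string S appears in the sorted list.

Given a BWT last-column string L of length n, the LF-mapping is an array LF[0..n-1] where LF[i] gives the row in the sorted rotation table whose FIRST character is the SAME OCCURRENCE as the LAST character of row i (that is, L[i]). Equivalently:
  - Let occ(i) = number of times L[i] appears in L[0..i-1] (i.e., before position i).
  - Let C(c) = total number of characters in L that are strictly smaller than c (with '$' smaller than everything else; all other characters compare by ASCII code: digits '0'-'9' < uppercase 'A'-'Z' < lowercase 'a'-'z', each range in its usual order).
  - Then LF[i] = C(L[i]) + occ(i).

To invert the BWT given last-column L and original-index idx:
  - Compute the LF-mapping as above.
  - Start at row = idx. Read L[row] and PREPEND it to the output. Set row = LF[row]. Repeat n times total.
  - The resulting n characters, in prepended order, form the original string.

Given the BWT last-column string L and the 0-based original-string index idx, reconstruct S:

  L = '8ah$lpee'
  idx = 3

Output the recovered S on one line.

Answer: elepha8$

Derivation:
LF mapping: 1 2 5 0 6 7 3 4
Walk LF starting at row 3, prepending L[row]:
  step 1: row=3, L[3]='$', prepend. Next row=LF[3]=0
  step 2: row=0, L[0]='8', prepend. Next row=LF[0]=1
  step 3: row=1, L[1]='a', prepend. Next row=LF[1]=2
  step 4: row=2, L[2]='h', prepend. Next row=LF[2]=5
  step 5: row=5, L[5]='p', prepend. Next row=LF[5]=7
  step 6: row=7, L[7]='e', prepend. Next row=LF[7]=4
  step 7: row=4, L[4]='l', prepend. Next row=LF[4]=6
  step 8: row=6, L[6]='e', prepend. Next row=LF[6]=3
Reversed output: elepha8$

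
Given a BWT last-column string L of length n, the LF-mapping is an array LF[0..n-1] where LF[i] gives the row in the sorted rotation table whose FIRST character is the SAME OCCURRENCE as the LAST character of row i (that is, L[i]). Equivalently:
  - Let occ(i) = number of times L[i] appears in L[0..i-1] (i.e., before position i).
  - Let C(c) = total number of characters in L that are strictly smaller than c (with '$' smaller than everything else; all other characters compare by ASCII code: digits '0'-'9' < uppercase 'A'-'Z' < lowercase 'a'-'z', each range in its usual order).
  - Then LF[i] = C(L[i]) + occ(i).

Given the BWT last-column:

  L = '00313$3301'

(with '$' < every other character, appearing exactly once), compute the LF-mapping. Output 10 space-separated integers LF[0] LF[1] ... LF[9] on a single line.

Char counts: '$':1, '0':3, '1':2, '3':4
C (first-col start): C('$')=0, C('0')=1, C('1')=4, C('3')=6
L[0]='0': occ=0, LF[0]=C('0')+0=1+0=1
L[1]='0': occ=1, LF[1]=C('0')+1=1+1=2
L[2]='3': occ=0, LF[2]=C('3')+0=6+0=6
L[3]='1': occ=0, LF[3]=C('1')+0=4+0=4
L[4]='3': occ=1, LF[4]=C('3')+1=6+1=7
L[5]='$': occ=0, LF[5]=C('$')+0=0+0=0
L[6]='3': occ=2, LF[6]=C('3')+2=6+2=8
L[7]='3': occ=3, LF[7]=C('3')+3=6+3=9
L[8]='0': occ=2, LF[8]=C('0')+2=1+2=3
L[9]='1': occ=1, LF[9]=C('1')+1=4+1=5

Answer: 1 2 6 4 7 0 8 9 3 5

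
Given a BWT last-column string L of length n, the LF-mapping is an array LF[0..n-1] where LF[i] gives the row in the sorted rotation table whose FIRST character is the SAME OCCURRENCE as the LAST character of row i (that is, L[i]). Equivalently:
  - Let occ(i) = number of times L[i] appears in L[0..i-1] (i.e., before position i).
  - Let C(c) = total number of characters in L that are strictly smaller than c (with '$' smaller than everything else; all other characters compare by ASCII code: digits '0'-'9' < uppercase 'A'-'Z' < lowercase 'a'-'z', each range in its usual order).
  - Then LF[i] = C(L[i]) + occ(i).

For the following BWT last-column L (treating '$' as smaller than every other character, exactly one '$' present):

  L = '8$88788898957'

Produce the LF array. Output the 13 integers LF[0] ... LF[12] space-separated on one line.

Char counts: '$':1, '5':1, '7':2, '8':7, '9':2
C (first-col start): C('$')=0, C('5')=1, C('7')=2, C('8')=4, C('9')=11
L[0]='8': occ=0, LF[0]=C('8')+0=4+0=4
L[1]='$': occ=0, LF[1]=C('$')+0=0+0=0
L[2]='8': occ=1, LF[2]=C('8')+1=4+1=5
L[3]='8': occ=2, LF[3]=C('8')+2=4+2=6
L[4]='7': occ=0, LF[4]=C('7')+0=2+0=2
L[5]='8': occ=3, LF[5]=C('8')+3=4+3=7
L[6]='8': occ=4, LF[6]=C('8')+4=4+4=8
L[7]='8': occ=5, LF[7]=C('8')+5=4+5=9
L[8]='9': occ=0, LF[8]=C('9')+0=11+0=11
L[9]='8': occ=6, LF[9]=C('8')+6=4+6=10
L[10]='9': occ=1, LF[10]=C('9')+1=11+1=12
L[11]='5': occ=0, LF[11]=C('5')+0=1+0=1
L[12]='7': occ=1, LF[12]=C('7')+1=2+1=3

Answer: 4 0 5 6 2 7 8 9 11 10 12 1 3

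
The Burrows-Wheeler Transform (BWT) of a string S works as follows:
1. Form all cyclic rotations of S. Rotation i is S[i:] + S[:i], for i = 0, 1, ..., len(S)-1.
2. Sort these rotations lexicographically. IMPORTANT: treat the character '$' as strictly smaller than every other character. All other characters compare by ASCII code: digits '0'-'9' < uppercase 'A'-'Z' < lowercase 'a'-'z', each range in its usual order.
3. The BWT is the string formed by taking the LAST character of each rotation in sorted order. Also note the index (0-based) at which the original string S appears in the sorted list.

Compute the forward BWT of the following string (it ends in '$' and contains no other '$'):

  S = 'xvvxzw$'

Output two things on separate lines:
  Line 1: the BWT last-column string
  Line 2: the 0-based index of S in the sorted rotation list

All 7 rotations (rotation i = S[i:]+S[:i]):
  rot[0] = xvvxzw$
  rot[1] = vvxzw$x
  rot[2] = vxzw$xv
  rot[3] = xzw$xvv
  rot[4] = zw$xvvx
  rot[5] = w$xvvxz
  rot[6] = $xvvxzw
Sorted (with $ < everything):
  sorted[0] = $xvvxzw  (last char: 'w')
  sorted[1] = vvxzw$x  (last char: 'x')
  sorted[2] = vxzw$xv  (last char: 'v')
  sorted[3] = w$xvvxz  (last char: 'z')
  sorted[4] = xvvxzw$  (last char: '$')
  sorted[5] = xzw$xvv  (last char: 'v')
  sorted[6] = zw$xvvx  (last char: 'x')
Last column: wxvz$vx
Original string S is at sorted index 4

Answer: wxvz$vx
4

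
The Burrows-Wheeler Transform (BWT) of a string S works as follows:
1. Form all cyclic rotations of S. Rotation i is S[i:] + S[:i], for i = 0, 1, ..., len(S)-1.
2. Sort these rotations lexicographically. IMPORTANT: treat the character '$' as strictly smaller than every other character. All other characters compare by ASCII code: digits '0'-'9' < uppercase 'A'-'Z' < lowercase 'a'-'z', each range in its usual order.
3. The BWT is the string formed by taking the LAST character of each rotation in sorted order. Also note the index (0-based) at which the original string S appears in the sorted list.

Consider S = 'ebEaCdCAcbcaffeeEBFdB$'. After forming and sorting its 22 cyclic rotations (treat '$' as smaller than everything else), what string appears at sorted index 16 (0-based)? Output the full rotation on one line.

Answer: dCAcbcaffeeEBFdB$ebEaC

Derivation:
All 22 rotations (rotation i = S[i:]+S[:i]):
  rot[0] = ebEaCdCAcbcaffeeEBFdB$
  rot[1] = bEaCdCAcbcaffeeEBFdB$e
  rot[2] = EaCdCAcbcaffeeEBFdB$eb
  rot[3] = aCdCAcbcaffeeEBFdB$ebE
  rot[4] = CdCAcbcaffeeEBFdB$ebEa
  rot[5] = dCAcbcaffeeEBFdB$ebEaC
  rot[6] = CAcbcaffeeEBFdB$ebEaCd
  rot[7] = AcbcaffeeEBFdB$ebEaCdC
  rot[8] = cbcaffeeEBFdB$ebEaCdCA
  rot[9] = bcaffeeEBFdB$ebEaCdCAc
  rot[10] = caffeeEBFdB$ebEaCdCAcb
  rot[11] = affeeEBFdB$ebEaCdCAcbc
  rot[12] = ffeeEBFdB$ebEaCdCAcbca
  rot[13] = feeEBFdB$ebEaCdCAcbcaf
  rot[14] = eeEBFdB$ebEaCdCAcbcaff
  rot[15] = eEBFdB$ebEaCdCAcbcaffe
  rot[16] = EBFdB$ebEaCdCAcbcaffee
  rot[17] = BFdB$ebEaCdCAcbcaffeeE
  rot[18] = FdB$ebEaCdCAcbcaffeeEB
  rot[19] = dB$ebEaCdCAcbcaffeeEBF
  rot[20] = B$ebEaCdCAcbcaffeeEBFd
  rot[21] = $ebEaCdCAcbcaffeeEBFdB
Sorted (with $ < everything):
  sorted[0] = $ebEaCdCAcbcaffeeEBFdB
  sorted[1] = AcbcaffeeEBFdB$ebEaCdC
  sorted[2] = B$ebEaCdCAcbcaffeeEBFd
  sorted[3] = BFdB$ebEaCdCAcbcaffeeE
  sorted[4] = CAcbcaffeeEBFdB$ebEaCd
  sorted[5] = CdCAcbcaffeeEBFdB$ebEa
  sorted[6] = EBFdB$ebEaCdCAcbcaffee
  sorted[7] = EaCdCAcbcaffeeEBFdB$eb
  sorted[8] = FdB$ebEaCdCAcbcaffeeEB
  sorted[9] = aCdCAcbcaffeeEBFdB$ebE
  sorted[10] = affeeEBFdB$ebEaCdCAcbc
  sorted[11] = bEaCdCAcbcaffeeEBFdB$e
  sorted[12] = bcaffeeEBFdB$ebEaCdCAc
  sorted[13] = caffeeEBFdB$ebEaCdCAcb
  sorted[14] = cbcaffeeEBFdB$ebEaCdCA
  sorted[15] = dB$ebEaCdCAcbcaffeeEBF
  sorted[16] = dCAcbcaffeeEBFdB$ebEaC
  sorted[17] = eEBFdB$ebEaCdCAcbcaffe
  sorted[18] = ebEaCdCAcbcaffeeEBFdB$
  sorted[19] = eeEBFdB$ebEaCdCAcbcaff
  sorted[20] = feeEBFdB$ebEaCdCAcbcaf
  sorted[21] = ffeeEBFdB$ebEaCdCAcbca
sorted[16] = dCAcbcaffeeEBFdB$ebEaC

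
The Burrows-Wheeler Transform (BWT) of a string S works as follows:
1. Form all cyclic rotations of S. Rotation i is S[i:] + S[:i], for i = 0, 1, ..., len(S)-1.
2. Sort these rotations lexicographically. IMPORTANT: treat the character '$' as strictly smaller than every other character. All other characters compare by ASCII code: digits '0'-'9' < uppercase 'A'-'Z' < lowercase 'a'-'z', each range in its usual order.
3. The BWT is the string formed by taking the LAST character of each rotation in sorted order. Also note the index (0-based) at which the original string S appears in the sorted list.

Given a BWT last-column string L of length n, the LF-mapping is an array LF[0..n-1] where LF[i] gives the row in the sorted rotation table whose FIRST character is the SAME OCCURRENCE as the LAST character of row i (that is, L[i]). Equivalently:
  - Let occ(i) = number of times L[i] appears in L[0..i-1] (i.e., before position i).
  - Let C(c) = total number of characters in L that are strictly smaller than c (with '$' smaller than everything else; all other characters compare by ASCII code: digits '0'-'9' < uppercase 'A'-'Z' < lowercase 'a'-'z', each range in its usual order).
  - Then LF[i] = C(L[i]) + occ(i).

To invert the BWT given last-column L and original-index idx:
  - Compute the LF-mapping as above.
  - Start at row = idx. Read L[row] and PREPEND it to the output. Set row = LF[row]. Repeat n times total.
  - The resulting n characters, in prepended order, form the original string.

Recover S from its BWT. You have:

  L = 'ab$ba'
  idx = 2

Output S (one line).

Answer: abba$

Derivation:
LF mapping: 1 3 0 4 2
Walk LF starting at row 2, prepending L[row]:
  step 1: row=2, L[2]='$', prepend. Next row=LF[2]=0
  step 2: row=0, L[0]='a', prepend. Next row=LF[0]=1
  step 3: row=1, L[1]='b', prepend. Next row=LF[1]=3
  step 4: row=3, L[3]='b', prepend. Next row=LF[3]=4
  step 5: row=4, L[4]='a', prepend. Next row=LF[4]=2
Reversed output: abba$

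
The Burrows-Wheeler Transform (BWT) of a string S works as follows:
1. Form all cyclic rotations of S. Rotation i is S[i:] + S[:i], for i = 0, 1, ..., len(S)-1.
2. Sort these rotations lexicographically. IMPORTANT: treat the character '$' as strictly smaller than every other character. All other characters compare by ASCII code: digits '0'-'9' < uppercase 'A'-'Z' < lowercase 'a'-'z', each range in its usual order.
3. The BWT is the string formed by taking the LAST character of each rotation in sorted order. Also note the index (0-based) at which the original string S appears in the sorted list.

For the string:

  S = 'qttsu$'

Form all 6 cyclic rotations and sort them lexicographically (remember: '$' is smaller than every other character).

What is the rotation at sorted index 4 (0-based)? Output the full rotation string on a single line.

Answer: ttsu$q

Derivation:
All 6 rotations (rotation i = S[i:]+S[:i]):
  rot[0] = qttsu$
  rot[1] = ttsu$q
  rot[2] = tsu$qt
  rot[3] = su$qtt
  rot[4] = u$qtts
  rot[5] = $qttsu
Sorted (with $ < everything):
  sorted[0] = $qttsu
  sorted[1] = qttsu$
  sorted[2] = su$qtt
  sorted[3] = tsu$qt
  sorted[4] = ttsu$q
  sorted[5] = u$qtts
sorted[4] = ttsu$q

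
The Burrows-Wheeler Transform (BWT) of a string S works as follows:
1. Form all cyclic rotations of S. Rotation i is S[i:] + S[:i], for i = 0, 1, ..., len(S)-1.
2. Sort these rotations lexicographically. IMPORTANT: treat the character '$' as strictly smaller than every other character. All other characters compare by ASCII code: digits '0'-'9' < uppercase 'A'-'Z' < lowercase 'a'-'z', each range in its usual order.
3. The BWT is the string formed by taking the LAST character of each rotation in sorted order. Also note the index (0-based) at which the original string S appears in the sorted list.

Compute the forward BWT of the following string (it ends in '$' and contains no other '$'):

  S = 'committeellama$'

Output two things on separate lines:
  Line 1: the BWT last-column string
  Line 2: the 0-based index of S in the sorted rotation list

Answer: aml$temleamocti
3

Derivation:
All 15 rotations (rotation i = S[i:]+S[:i]):
  rot[0] = committeellama$
  rot[1] = ommitteellama$c
  rot[2] = mmitteellama$co
  rot[3] = mitteellama$com
  rot[4] = itteellama$comm
  rot[5] = tteellama$commi
  rot[6] = teellama$commit
  rot[7] = eellama$committ
  rot[8] = ellama$committe
  rot[9] = llama$committee
  rot[10] = lama$committeel
  rot[11] = ama$committeell
  rot[12] = ma$committeella
  rot[13] = a$committeellam
  rot[14] = $committeellama
Sorted (with $ < everything):
  sorted[0] = $committeellama  (last char: 'a')
  sorted[1] = a$committeellam  (last char: 'm')
  sorted[2] = ama$committeell  (last char: 'l')
  sorted[3] = committeellama$  (last char: '$')
  sorted[4] = eellama$committ  (last char: 't')
  sorted[5] = ellama$committe  (last char: 'e')
  sorted[6] = itteellama$comm  (last char: 'm')
  sorted[7] = lama$committeel  (last char: 'l')
  sorted[8] = llama$committee  (last char: 'e')
  sorted[9] = ma$committeella  (last char: 'a')
  sorted[10] = mitteellama$com  (last char: 'm')
  sorted[11] = mmitteellama$co  (last char: 'o')
  sorted[12] = ommitteellama$c  (last char: 'c')
  sorted[13] = teellama$commit  (last char: 't')
  sorted[14] = tteellama$commi  (last char: 'i')
Last column: aml$temleamocti
Original string S is at sorted index 3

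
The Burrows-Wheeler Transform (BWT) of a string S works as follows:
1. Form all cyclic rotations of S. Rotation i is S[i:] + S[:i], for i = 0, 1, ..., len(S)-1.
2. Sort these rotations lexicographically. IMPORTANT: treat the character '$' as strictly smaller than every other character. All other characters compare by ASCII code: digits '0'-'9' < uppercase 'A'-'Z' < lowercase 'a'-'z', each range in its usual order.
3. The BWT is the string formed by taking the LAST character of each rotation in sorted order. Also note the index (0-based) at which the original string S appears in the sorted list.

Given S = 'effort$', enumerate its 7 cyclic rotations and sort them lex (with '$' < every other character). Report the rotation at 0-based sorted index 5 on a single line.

Answer: rt$effo

Derivation:
All 7 rotations (rotation i = S[i:]+S[:i]):
  rot[0] = effort$
  rot[1] = ffort$e
  rot[2] = fort$ef
  rot[3] = ort$eff
  rot[4] = rt$effo
  rot[5] = t$effor
  rot[6] = $effort
Sorted (with $ < everything):
  sorted[0] = $effort
  sorted[1] = effort$
  sorted[2] = ffort$e
  sorted[3] = fort$ef
  sorted[4] = ort$eff
  sorted[5] = rt$effo
  sorted[6] = t$effor
sorted[5] = rt$effo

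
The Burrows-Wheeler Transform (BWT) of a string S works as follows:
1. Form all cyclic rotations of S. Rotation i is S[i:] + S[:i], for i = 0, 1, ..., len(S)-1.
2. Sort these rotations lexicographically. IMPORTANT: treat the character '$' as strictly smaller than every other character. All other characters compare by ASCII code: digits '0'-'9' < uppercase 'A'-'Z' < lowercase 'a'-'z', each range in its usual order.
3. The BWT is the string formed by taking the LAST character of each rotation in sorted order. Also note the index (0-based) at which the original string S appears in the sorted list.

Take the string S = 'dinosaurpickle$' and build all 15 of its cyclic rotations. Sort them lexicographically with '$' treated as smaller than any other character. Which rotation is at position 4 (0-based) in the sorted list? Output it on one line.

All 15 rotations (rotation i = S[i:]+S[:i]):
  rot[0] = dinosaurpickle$
  rot[1] = inosaurpickle$d
  rot[2] = nosaurpickle$di
  rot[3] = osaurpickle$din
  rot[4] = saurpickle$dino
  rot[5] = aurpickle$dinos
  rot[6] = urpickle$dinosa
  rot[7] = rpickle$dinosau
  rot[8] = pickle$dinosaur
  rot[9] = ickle$dinosaurp
  rot[10] = ckle$dinosaurpi
  rot[11] = kle$dinosaurpic
  rot[12] = le$dinosaurpick
  rot[13] = e$dinosaurpickl
  rot[14] = $dinosaurpickle
Sorted (with $ < everything):
  sorted[0] = $dinosaurpickle
  sorted[1] = aurpickle$dinos
  sorted[2] = ckle$dinosaurpi
  sorted[3] = dinosaurpickle$
  sorted[4] = e$dinosaurpickl
  sorted[5] = ickle$dinosaurp
  sorted[6] = inosaurpickle$d
  sorted[7] = kle$dinosaurpic
  sorted[8] = le$dinosaurpick
  sorted[9] = nosaurpickle$di
  sorted[10] = osaurpickle$din
  sorted[11] = pickle$dinosaur
  sorted[12] = rpickle$dinosau
  sorted[13] = saurpickle$dino
  sorted[14] = urpickle$dinosa
sorted[4] = e$dinosaurpickl

Answer: e$dinosaurpickl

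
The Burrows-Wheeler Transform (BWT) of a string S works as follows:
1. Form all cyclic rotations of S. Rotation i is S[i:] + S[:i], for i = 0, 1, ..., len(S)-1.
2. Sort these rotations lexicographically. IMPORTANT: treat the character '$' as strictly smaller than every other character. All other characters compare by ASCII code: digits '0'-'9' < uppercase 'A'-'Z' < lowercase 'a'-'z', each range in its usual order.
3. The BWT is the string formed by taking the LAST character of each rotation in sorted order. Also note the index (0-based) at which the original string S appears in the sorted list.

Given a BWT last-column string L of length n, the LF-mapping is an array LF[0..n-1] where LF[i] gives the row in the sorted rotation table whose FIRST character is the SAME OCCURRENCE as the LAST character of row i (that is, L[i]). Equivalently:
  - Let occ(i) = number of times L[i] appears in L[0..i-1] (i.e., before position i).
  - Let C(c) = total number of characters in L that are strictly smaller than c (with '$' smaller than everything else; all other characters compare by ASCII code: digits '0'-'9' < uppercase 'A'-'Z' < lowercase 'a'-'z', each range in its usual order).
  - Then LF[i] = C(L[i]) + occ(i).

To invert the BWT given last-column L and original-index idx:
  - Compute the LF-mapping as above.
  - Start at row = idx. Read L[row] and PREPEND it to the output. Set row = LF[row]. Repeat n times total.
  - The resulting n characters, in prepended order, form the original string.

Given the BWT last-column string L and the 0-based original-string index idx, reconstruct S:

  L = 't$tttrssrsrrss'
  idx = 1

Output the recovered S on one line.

Answer: rsssstrtrstrt$

Derivation:
LF mapping: 10 0 11 12 13 1 5 6 2 7 3 4 8 9
Walk LF starting at row 1, prepending L[row]:
  step 1: row=1, L[1]='$', prepend. Next row=LF[1]=0
  step 2: row=0, L[0]='t', prepend. Next row=LF[0]=10
  step 3: row=10, L[10]='r', prepend. Next row=LF[10]=3
  step 4: row=3, L[3]='t', prepend. Next row=LF[3]=12
  step 5: row=12, L[12]='s', prepend. Next row=LF[12]=8
  step 6: row=8, L[8]='r', prepend. Next row=LF[8]=2
  step 7: row=2, L[2]='t', prepend. Next row=LF[2]=11
  step 8: row=11, L[11]='r', prepend. Next row=LF[11]=4
  step 9: row=4, L[4]='t', prepend. Next row=LF[4]=13
  step 10: row=13, L[13]='s', prepend. Next row=LF[13]=9
  step 11: row=9, L[9]='s', prepend. Next row=LF[9]=7
  step 12: row=7, L[7]='s', prepend. Next row=LF[7]=6
  step 13: row=6, L[6]='s', prepend. Next row=LF[6]=5
  step 14: row=5, L[5]='r', prepend. Next row=LF[5]=1
Reversed output: rsssstrtrstrt$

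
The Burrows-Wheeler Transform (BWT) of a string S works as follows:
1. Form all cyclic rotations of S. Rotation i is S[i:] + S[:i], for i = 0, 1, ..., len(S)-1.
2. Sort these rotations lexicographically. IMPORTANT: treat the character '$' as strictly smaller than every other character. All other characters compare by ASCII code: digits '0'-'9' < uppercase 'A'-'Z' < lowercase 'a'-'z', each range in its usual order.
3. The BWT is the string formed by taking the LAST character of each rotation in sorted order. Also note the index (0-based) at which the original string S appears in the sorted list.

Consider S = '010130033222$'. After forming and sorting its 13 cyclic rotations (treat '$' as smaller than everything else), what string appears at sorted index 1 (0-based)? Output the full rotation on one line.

All 13 rotations (rotation i = S[i:]+S[:i]):
  rot[0] = 010130033222$
  rot[1] = 10130033222$0
  rot[2] = 0130033222$01
  rot[3] = 130033222$010
  rot[4] = 30033222$0101
  rot[5] = 0033222$01013
  rot[6] = 033222$010130
  rot[7] = 33222$0101300
  rot[8] = 3222$01013003
  rot[9] = 222$010130033
  rot[10] = 22$0101300332
  rot[11] = 2$01013003322
  rot[12] = $010130033222
Sorted (with $ < everything):
  sorted[0] = $010130033222
  sorted[1] = 0033222$01013
  sorted[2] = 010130033222$
  sorted[3] = 0130033222$01
  sorted[4] = 033222$010130
  sorted[5] = 10130033222$0
  sorted[6] = 130033222$010
  sorted[7] = 2$01013003322
  sorted[8] = 22$0101300332
  sorted[9] = 222$010130033
  sorted[10] = 30033222$0101
  sorted[11] = 3222$01013003
  sorted[12] = 33222$0101300
sorted[1] = 0033222$01013

Answer: 0033222$01013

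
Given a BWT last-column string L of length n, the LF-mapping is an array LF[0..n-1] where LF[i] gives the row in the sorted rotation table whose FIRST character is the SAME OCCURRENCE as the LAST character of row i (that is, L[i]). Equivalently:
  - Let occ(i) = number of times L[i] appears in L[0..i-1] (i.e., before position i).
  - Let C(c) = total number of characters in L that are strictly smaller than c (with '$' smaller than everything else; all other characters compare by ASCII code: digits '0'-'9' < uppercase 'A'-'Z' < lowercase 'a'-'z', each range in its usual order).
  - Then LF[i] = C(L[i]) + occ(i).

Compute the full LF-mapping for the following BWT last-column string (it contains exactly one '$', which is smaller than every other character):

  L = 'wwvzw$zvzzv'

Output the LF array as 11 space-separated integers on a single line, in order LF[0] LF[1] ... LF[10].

Answer: 4 5 1 7 6 0 8 2 9 10 3

Derivation:
Char counts: '$':1, 'v':3, 'w':3, 'z':4
C (first-col start): C('$')=0, C('v')=1, C('w')=4, C('z')=7
L[0]='w': occ=0, LF[0]=C('w')+0=4+0=4
L[1]='w': occ=1, LF[1]=C('w')+1=4+1=5
L[2]='v': occ=0, LF[2]=C('v')+0=1+0=1
L[3]='z': occ=0, LF[3]=C('z')+0=7+0=7
L[4]='w': occ=2, LF[4]=C('w')+2=4+2=6
L[5]='$': occ=0, LF[5]=C('$')+0=0+0=0
L[6]='z': occ=1, LF[6]=C('z')+1=7+1=8
L[7]='v': occ=1, LF[7]=C('v')+1=1+1=2
L[8]='z': occ=2, LF[8]=C('z')+2=7+2=9
L[9]='z': occ=3, LF[9]=C('z')+3=7+3=10
L[10]='v': occ=2, LF[10]=C('v')+2=1+2=3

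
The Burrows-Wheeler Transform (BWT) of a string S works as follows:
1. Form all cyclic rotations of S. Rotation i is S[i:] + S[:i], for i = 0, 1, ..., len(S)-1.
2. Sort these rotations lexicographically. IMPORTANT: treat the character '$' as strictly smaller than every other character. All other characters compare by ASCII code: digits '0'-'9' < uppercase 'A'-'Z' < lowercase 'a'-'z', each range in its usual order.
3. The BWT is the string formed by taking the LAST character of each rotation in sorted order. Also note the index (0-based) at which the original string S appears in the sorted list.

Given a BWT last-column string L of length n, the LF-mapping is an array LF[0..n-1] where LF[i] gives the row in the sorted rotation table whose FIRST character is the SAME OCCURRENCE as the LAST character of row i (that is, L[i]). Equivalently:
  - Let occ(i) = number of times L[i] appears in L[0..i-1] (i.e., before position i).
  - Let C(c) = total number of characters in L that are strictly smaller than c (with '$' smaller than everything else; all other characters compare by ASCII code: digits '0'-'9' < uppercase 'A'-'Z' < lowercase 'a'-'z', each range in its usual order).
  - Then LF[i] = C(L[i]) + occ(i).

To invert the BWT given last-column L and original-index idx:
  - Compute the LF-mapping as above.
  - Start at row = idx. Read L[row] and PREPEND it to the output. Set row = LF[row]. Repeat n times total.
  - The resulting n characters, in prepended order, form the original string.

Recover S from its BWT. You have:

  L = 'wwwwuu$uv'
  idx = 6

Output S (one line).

Answer: wuvwuwuw$

Derivation:
LF mapping: 5 6 7 8 1 2 0 3 4
Walk LF starting at row 6, prepending L[row]:
  step 1: row=6, L[6]='$', prepend. Next row=LF[6]=0
  step 2: row=0, L[0]='w', prepend. Next row=LF[0]=5
  step 3: row=5, L[5]='u', prepend. Next row=LF[5]=2
  step 4: row=2, L[2]='w', prepend. Next row=LF[2]=7
  step 5: row=7, L[7]='u', prepend. Next row=LF[7]=3
  step 6: row=3, L[3]='w', prepend. Next row=LF[3]=8
  step 7: row=8, L[8]='v', prepend. Next row=LF[8]=4
  step 8: row=4, L[4]='u', prepend. Next row=LF[4]=1
  step 9: row=1, L[1]='w', prepend. Next row=LF[1]=6
Reversed output: wuvwuwuw$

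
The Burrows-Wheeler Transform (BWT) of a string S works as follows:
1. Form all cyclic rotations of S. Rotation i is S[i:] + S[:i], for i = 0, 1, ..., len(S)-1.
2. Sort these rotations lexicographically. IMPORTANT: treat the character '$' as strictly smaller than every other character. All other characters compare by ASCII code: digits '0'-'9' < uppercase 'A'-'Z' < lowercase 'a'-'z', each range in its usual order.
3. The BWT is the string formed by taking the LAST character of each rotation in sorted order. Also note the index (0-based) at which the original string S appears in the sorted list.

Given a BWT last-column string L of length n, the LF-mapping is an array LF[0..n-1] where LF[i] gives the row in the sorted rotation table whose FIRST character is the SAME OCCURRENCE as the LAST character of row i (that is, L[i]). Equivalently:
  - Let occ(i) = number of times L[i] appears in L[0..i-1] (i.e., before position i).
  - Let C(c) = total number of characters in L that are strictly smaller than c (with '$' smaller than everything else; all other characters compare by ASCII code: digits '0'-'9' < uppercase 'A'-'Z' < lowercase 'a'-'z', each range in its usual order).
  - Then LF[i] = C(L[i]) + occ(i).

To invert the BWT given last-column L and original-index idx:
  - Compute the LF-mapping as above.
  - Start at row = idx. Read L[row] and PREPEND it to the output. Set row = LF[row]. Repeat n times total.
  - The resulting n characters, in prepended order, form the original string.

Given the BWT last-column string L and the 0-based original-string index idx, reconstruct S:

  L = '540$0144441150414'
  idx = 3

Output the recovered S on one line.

LF mapping: 15 8 1 0 2 4 9 10 11 12 5 6 16 3 13 7 14
Walk LF starting at row 3, prepending L[row]:
  step 1: row=3, L[3]='$', prepend. Next row=LF[3]=0
  step 2: row=0, L[0]='5', prepend. Next row=LF[0]=15
  step 3: row=15, L[15]='1', prepend. Next row=LF[15]=7
  step 4: row=7, L[7]='4', prepend. Next row=LF[7]=10
  step 5: row=10, L[10]='1', prepend. Next row=LF[10]=5
  step 6: row=5, L[5]='1', prepend. Next row=LF[5]=4
  step 7: row=4, L[4]='0', prepend. Next row=LF[4]=2
  step 8: row=2, L[2]='0', prepend. Next row=LF[2]=1
  step 9: row=1, L[1]='4', prepend. Next row=LF[1]=8
  step 10: row=8, L[8]='4', prepend. Next row=LF[8]=11
  step 11: row=11, L[11]='1', prepend. Next row=LF[11]=6
  step 12: row=6, L[6]='4', prepend. Next row=LF[6]=9
  step 13: row=9, L[9]='4', prepend. Next row=LF[9]=12
  step 14: row=12, L[12]='5', prepend. Next row=LF[12]=16
  step 15: row=16, L[16]='4', prepend. Next row=LF[16]=14
  step 16: row=14, L[14]='4', prepend. Next row=LF[14]=13
  step 17: row=13, L[13]='0', prepend. Next row=LF[13]=3
Reversed output: 0445441440011415$

Answer: 0445441440011415$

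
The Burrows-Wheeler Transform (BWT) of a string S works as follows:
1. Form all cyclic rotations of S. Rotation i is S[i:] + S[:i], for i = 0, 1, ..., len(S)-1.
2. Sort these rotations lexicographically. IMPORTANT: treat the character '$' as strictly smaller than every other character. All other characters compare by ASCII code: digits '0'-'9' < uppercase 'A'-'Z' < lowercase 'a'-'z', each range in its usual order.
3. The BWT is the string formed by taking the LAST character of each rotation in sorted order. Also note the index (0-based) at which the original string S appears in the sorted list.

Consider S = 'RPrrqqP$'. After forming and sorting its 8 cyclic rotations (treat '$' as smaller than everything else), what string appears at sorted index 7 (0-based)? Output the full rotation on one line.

All 8 rotations (rotation i = S[i:]+S[:i]):
  rot[0] = RPrrqqP$
  rot[1] = PrrqqP$R
  rot[2] = rrqqP$RP
  rot[3] = rqqP$RPr
  rot[4] = qqP$RPrr
  rot[5] = qP$RPrrq
  rot[6] = P$RPrrqq
  rot[7] = $RPrrqqP
Sorted (with $ < everything):
  sorted[0] = $RPrrqqP
  sorted[1] = P$RPrrqq
  sorted[2] = PrrqqP$R
  sorted[3] = RPrrqqP$
  sorted[4] = qP$RPrrq
  sorted[5] = qqP$RPrr
  sorted[6] = rqqP$RPr
  sorted[7] = rrqqP$RP
sorted[7] = rrqqP$RP

Answer: rrqqP$RP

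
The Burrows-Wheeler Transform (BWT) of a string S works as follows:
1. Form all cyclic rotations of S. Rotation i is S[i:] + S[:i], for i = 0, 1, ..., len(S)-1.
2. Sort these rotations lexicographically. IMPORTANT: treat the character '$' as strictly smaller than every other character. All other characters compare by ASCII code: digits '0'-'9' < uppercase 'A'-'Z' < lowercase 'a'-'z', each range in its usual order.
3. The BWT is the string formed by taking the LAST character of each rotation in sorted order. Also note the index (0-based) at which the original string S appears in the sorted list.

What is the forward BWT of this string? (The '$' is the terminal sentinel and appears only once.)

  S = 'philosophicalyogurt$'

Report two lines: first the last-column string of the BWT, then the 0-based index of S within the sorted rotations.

All 20 rotations (rotation i = S[i:]+S[:i]):
  rot[0] = philosophicalyogurt$
  rot[1] = hilosophicalyogurt$p
  rot[2] = ilosophicalyogurt$ph
  rot[3] = losophicalyogurt$phi
  rot[4] = osophicalyogurt$phil
  rot[5] = sophicalyogurt$philo
  rot[6] = ophicalyogurt$philos
  rot[7] = phicalyogurt$philoso
  rot[8] = hicalyogurt$philosop
  rot[9] = icalyogurt$philosoph
  rot[10] = calyogurt$philosophi
  rot[11] = alyogurt$philosophic
  rot[12] = lyogurt$philosophica
  rot[13] = yogurt$philosophical
  rot[14] = ogurt$philosophicaly
  rot[15] = gurt$philosophicalyo
  rot[16] = urt$philosophicalyog
  rot[17] = rt$philosophicalyogu
  rot[18] = t$philosophicalyogur
  rot[19] = $philosophicalyogurt
Sorted (with $ < everything):
  sorted[0] = $philosophicalyogurt  (last char: 't')
  sorted[1] = alyogurt$philosophic  (last char: 'c')
  sorted[2] = calyogurt$philosophi  (last char: 'i')
  sorted[3] = gurt$philosophicalyo  (last char: 'o')
  sorted[4] = hicalyogurt$philosop  (last char: 'p')
  sorted[5] = hilosophicalyogurt$p  (last char: 'p')
  sorted[6] = icalyogurt$philosoph  (last char: 'h')
  sorted[7] = ilosophicalyogurt$ph  (last char: 'h')
  sorted[8] = losophicalyogurt$phi  (last char: 'i')
  sorted[9] = lyogurt$philosophica  (last char: 'a')
  sorted[10] = ogurt$philosophicaly  (last char: 'y')
  sorted[11] = ophicalyogurt$philos  (last char: 's')
  sorted[12] = osophicalyogurt$phil  (last char: 'l')
  sorted[13] = phicalyogurt$philoso  (last char: 'o')
  sorted[14] = philosophicalyogurt$  (last char: '$')
  sorted[15] = rt$philosophicalyogu  (last char: 'u')
  sorted[16] = sophicalyogurt$philo  (last char: 'o')
  sorted[17] = t$philosophicalyogur  (last char: 'r')
  sorted[18] = urt$philosophicalyog  (last char: 'g')
  sorted[19] = yogurt$philosophical  (last char: 'l')
Last column: tciopphhiayslo$uorgl
Original string S is at sorted index 14

Answer: tciopphhiayslo$uorgl
14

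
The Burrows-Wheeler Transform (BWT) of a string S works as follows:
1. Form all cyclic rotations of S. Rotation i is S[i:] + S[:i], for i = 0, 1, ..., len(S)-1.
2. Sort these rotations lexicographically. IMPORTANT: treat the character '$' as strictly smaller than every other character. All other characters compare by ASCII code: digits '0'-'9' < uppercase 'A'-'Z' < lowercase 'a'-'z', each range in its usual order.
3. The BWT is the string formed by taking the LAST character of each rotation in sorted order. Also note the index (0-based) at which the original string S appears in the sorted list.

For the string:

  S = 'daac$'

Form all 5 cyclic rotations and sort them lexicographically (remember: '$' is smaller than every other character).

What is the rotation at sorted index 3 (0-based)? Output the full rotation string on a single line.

All 5 rotations (rotation i = S[i:]+S[:i]):
  rot[0] = daac$
  rot[1] = aac$d
  rot[2] = ac$da
  rot[3] = c$daa
  rot[4] = $daac
Sorted (with $ < everything):
  sorted[0] = $daac
  sorted[1] = aac$d
  sorted[2] = ac$da
  sorted[3] = c$daa
  sorted[4] = daac$
sorted[3] = c$daa

Answer: c$daa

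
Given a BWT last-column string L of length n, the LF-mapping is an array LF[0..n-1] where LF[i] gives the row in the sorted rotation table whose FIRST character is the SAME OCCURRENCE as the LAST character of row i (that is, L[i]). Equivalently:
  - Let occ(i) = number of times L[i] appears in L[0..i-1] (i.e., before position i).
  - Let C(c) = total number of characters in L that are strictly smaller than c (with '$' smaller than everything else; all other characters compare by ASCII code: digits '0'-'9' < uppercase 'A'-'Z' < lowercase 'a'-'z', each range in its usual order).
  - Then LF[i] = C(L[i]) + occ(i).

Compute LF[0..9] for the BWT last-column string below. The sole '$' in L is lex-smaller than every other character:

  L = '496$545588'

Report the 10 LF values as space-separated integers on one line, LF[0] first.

Char counts: '$':1, '4':2, '5':3, '6':1, '8':2, '9':1
C (first-col start): C('$')=0, C('4')=1, C('5')=3, C('6')=6, C('8')=7, C('9')=9
L[0]='4': occ=0, LF[0]=C('4')+0=1+0=1
L[1]='9': occ=0, LF[1]=C('9')+0=9+0=9
L[2]='6': occ=0, LF[2]=C('6')+0=6+0=6
L[3]='$': occ=0, LF[3]=C('$')+0=0+0=0
L[4]='5': occ=0, LF[4]=C('5')+0=3+0=3
L[5]='4': occ=1, LF[5]=C('4')+1=1+1=2
L[6]='5': occ=1, LF[6]=C('5')+1=3+1=4
L[7]='5': occ=2, LF[7]=C('5')+2=3+2=5
L[8]='8': occ=0, LF[8]=C('8')+0=7+0=7
L[9]='8': occ=1, LF[9]=C('8')+1=7+1=8

Answer: 1 9 6 0 3 2 4 5 7 8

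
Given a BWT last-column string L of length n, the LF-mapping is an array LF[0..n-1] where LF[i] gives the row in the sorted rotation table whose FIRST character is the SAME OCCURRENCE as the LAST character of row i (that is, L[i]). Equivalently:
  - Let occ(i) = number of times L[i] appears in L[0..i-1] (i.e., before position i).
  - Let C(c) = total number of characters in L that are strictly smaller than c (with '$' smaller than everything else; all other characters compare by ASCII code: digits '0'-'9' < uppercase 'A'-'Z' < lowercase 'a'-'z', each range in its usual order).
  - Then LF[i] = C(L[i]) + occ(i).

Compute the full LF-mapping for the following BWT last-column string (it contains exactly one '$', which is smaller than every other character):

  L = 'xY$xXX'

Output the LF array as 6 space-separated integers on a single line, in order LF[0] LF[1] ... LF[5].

Answer: 4 3 0 5 1 2

Derivation:
Char counts: '$':1, 'X':2, 'Y':1, 'x':2
C (first-col start): C('$')=0, C('X')=1, C('Y')=3, C('x')=4
L[0]='x': occ=0, LF[0]=C('x')+0=4+0=4
L[1]='Y': occ=0, LF[1]=C('Y')+0=3+0=3
L[2]='$': occ=0, LF[2]=C('$')+0=0+0=0
L[3]='x': occ=1, LF[3]=C('x')+1=4+1=5
L[4]='X': occ=0, LF[4]=C('X')+0=1+0=1
L[5]='X': occ=1, LF[5]=C('X')+1=1+1=2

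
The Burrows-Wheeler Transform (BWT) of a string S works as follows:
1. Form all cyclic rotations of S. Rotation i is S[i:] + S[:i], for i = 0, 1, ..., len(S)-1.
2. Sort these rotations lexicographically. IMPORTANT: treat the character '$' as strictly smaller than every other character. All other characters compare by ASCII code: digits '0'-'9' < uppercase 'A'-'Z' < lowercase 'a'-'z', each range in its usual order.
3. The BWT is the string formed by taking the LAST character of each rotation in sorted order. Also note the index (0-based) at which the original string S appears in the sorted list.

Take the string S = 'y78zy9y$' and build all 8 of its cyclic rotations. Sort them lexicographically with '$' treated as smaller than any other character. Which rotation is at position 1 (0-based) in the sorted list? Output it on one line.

All 8 rotations (rotation i = S[i:]+S[:i]):
  rot[0] = y78zy9y$
  rot[1] = 78zy9y$y
  rot[2] = 8zy9y$y7
  rot[3] = zy9y$y78
  rot[4] = y9y$y78z
  rot[5] = 9y$y78zy
  rot[6] = y$y78zy9
  rot[7] = $y78zy9y
Sorted (with $ < everything):
  sorted[0] = $y78zy9y
  sorted[1] = 78zy9y$y
  sorted[2] = 8zy9y$y7
  sorted[3] = 9y$y78zy
  sorted[4] = y$y78zy9
  sorted[5] = y78zy9y$
  sorted[6] = y9y$y78z
  sorted[7] = zy9y$y78
sorted[1] = 78zy9y$y

Answer: 78zy9y$y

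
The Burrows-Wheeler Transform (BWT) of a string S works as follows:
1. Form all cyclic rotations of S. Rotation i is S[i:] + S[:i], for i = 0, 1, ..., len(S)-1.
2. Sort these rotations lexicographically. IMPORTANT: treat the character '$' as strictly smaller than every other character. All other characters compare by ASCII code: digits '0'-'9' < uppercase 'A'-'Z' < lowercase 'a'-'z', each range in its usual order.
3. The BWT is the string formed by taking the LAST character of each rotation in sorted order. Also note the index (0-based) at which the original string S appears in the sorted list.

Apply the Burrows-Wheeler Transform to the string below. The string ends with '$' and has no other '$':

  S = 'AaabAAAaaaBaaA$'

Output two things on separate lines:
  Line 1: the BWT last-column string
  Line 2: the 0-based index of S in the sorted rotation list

All 15 rotations (rotation i = S[i:]+S[:i]):
  rot[0] = AaabAAAaaaBaaA$
  rot[1] = aabAAAaaaBaaA$A
  rot[2] = abAAAaaaBaaA$Aa
  rot[3] = bAAAaaaBaaA$Aaa
  rot[4] = AAAaaaBaaA$Aaab
  rot[5] = AAaaaBaaA$AaabA
  rot[6] = AaaaBaaA$AaabAA
  rot[7] = aaaBaaA$AaabAAA
  rot[8] = aaBaaA$AaabAAAa
  rot[9] = aBaaA$AaabAAAaa
  rot[10] = BaaA$AaabAAAaaa
  rot[11] = aaA$AaabAAAaaaB
  rot[12] = aA$AaabAAAaaaBa
  rot[13] = A$AaabAAAaaaBaa
  rot[14] = $AaabAAAaaaBaaA
Sorted (with $ < everything):
  sorted[0] = $AaabAAAaaaBaaA  (last char: 'A')
  sorted[1] = A$AaabAAAaaaBaa  (last char: 'a')
  sorted[2] = AAAaaaBaaA$Aaab  (last char: 'b')
  sorted[3] = AAaaaBaaA$AaabA  (last char: 'A')
  sorted[4] = AaaaBaaA$AaabAA  (last char: 'A')
  sorted[5] = AaabAAAaaaBaaA$  (last char: '$')
  sorted[6] = BaaA$AaabAAAaaa  (last char: 'a')
  sorted[7] = aA$AaabAAAaaaBa  (last char: 'a')
  sorted[8] = aBaaA$AaabAAAaa  (last char: 'a')
  sorted[9] = aaA$AaabAAAaaaB  (last char: 'B')
  sorted[10] = aaBaaA$AaabAAAa  (last char: 'a')
  sorted[11] = aaaBaaA$AaabAAA  (last char: 'A')
  sorted[12] = aabAAAaaaBaaA$A  (last char: 'A')
  sorted[13] = abAAAaaaBaaA$Aa  (last char: 'a')
  sorted[14] = bAAAaaaBaaA$Aaa  (last char: 'a')
Last column: AabAA$aaaBaAAaa
Original string S is at sorted index 5

Answer: AabAA$aaaBaAAaa
5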